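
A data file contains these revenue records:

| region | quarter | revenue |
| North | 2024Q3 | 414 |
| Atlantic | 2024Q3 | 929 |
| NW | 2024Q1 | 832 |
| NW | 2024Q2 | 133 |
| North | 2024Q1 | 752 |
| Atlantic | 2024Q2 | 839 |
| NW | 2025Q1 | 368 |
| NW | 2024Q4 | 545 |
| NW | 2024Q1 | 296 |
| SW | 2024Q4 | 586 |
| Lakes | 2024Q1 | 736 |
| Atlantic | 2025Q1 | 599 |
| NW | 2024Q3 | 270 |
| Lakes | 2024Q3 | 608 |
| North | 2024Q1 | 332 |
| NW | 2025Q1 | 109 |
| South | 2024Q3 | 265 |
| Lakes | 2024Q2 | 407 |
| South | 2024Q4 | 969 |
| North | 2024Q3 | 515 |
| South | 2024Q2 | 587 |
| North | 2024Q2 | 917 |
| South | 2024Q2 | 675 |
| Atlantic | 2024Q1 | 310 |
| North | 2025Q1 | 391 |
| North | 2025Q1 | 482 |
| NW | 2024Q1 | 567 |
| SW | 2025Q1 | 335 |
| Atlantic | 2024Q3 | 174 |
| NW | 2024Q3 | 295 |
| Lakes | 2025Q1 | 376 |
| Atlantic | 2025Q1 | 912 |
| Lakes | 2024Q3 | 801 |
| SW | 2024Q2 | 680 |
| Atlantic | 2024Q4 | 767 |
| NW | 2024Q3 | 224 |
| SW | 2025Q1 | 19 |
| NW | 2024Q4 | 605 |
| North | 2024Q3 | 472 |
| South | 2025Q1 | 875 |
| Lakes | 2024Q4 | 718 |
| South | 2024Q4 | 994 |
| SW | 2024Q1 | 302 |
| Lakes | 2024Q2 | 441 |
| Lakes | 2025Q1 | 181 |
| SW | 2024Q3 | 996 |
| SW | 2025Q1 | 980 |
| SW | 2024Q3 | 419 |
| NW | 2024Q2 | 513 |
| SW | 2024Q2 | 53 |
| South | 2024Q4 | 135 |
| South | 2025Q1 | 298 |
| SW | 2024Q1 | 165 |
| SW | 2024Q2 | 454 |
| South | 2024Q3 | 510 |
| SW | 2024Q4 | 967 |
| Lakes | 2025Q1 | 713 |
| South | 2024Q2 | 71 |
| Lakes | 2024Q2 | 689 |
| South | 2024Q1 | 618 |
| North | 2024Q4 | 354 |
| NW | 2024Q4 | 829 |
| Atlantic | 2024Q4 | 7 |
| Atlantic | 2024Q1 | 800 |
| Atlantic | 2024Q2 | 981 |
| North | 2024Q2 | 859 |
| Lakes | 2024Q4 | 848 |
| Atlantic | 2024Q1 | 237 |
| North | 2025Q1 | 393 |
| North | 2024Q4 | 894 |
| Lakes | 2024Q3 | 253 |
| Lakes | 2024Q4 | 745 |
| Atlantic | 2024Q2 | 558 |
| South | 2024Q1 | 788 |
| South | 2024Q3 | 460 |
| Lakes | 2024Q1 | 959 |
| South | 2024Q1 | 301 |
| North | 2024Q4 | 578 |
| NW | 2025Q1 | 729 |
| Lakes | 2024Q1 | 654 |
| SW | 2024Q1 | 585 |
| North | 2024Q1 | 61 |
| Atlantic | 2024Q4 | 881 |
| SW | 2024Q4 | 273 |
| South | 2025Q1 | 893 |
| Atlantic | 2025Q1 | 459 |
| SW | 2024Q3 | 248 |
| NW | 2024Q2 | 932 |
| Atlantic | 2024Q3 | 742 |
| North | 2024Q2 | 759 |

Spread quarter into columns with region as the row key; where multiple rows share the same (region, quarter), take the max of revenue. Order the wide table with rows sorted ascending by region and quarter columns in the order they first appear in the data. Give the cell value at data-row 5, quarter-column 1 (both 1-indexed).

996

With rows sorted ascending by region, row 5 is region=SW. quarter columns in first-appearance order: 2024Q3, 2024Q1, 2024Q2, 2025Q1, 2024Q4; column 1 is 2024Q3.
Long rows with region=SW, quarter=2024Q3: max(996, 419, 248) = 996.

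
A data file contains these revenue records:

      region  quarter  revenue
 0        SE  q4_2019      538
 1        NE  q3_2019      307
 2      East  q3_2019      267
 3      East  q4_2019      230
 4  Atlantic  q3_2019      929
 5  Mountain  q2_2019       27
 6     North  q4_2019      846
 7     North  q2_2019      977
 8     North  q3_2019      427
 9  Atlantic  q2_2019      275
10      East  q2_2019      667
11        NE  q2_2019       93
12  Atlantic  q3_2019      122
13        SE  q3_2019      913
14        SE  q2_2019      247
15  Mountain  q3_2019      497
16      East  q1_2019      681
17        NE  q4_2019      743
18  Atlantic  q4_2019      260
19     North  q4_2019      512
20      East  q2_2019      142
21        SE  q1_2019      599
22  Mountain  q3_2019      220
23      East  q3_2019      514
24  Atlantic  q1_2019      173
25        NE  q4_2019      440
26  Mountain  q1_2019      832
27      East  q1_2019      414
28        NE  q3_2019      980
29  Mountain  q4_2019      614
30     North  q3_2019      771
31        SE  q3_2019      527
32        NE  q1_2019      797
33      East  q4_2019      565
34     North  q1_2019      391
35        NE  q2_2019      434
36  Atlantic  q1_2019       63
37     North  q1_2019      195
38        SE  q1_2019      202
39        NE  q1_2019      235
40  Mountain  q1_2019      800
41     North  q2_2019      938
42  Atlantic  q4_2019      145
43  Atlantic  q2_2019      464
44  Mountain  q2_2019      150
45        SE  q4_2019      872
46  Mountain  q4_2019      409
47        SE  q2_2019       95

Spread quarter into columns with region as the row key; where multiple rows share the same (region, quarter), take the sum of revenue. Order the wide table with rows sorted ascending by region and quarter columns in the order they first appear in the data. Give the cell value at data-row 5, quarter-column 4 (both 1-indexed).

586

With rows sorted ascending by region, row 5 is region=North. quarter columns in first-appearance order: q4_2019, q3_2019, q2_2019, q1_2019; column 4 is q1_2019.
Long rows with region=North, quarter=q1_2019: 391 + 195 = 586.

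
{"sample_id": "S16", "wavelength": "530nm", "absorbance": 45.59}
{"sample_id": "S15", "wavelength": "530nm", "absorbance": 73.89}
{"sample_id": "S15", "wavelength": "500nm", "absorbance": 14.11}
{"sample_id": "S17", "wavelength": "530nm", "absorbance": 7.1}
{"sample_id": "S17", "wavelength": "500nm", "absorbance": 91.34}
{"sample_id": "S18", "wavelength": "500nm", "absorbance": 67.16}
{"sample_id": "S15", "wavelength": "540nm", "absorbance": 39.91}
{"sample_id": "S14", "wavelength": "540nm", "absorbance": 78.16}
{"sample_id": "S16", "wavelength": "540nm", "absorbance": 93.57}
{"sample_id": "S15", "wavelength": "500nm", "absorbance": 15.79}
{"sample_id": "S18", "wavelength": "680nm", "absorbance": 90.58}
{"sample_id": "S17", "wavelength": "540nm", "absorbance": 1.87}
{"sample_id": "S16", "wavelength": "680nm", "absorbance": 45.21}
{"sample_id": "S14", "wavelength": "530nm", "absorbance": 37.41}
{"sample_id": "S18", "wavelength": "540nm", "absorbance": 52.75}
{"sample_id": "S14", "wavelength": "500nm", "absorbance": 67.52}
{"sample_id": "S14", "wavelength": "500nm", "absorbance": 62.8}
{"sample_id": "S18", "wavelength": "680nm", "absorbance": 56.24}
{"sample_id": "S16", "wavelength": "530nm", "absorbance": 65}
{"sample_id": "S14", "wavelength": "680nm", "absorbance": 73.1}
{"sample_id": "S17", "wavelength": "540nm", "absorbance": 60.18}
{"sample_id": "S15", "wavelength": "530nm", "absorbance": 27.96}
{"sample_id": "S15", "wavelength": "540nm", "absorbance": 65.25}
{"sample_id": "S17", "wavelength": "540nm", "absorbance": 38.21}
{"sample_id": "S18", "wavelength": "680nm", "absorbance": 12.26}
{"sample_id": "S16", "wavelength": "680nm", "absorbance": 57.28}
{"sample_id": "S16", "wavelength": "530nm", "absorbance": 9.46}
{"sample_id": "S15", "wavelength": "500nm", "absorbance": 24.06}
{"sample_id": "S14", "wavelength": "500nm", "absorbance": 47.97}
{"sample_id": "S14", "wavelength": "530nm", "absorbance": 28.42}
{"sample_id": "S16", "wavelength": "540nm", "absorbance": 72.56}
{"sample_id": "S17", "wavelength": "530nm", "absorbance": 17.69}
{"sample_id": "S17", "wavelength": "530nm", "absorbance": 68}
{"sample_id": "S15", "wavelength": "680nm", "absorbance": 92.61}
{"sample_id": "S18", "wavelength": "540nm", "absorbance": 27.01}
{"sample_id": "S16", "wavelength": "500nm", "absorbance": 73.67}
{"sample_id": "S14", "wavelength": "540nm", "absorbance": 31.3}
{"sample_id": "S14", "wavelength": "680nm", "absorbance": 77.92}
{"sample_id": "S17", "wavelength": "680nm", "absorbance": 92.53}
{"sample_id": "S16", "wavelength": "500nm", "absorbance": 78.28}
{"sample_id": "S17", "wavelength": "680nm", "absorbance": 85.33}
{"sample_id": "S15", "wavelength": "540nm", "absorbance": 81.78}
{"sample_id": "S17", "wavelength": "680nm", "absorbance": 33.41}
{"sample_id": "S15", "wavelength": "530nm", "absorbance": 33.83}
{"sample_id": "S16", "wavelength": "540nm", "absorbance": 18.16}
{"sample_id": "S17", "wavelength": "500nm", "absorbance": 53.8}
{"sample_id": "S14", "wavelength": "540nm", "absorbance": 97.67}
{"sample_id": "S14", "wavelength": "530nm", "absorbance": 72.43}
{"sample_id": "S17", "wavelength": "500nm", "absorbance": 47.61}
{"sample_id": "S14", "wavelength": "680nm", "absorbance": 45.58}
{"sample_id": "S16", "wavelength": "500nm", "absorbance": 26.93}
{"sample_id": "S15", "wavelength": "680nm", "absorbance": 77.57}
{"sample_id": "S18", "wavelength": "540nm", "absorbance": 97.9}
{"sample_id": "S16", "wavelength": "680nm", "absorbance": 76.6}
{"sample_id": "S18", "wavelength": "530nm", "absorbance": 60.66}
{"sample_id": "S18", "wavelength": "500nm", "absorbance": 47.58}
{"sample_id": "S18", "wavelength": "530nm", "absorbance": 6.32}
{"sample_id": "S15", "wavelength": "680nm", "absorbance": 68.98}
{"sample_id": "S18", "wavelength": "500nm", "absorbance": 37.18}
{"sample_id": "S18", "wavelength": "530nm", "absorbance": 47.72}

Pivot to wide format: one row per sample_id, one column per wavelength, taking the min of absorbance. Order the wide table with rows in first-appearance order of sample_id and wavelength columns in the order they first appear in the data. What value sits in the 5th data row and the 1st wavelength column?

28.42

With rows in first-appearance order of sample_id, row 5 is sample_id=S14. wavelength columns in first-appearance order: 530nm, 500nm, 540nm, 680nm; column 1 is 530nm.
Long rows with sample_id=S14, wavelength=530nm: min(37.41, 28.42, 72.43) = 28.42.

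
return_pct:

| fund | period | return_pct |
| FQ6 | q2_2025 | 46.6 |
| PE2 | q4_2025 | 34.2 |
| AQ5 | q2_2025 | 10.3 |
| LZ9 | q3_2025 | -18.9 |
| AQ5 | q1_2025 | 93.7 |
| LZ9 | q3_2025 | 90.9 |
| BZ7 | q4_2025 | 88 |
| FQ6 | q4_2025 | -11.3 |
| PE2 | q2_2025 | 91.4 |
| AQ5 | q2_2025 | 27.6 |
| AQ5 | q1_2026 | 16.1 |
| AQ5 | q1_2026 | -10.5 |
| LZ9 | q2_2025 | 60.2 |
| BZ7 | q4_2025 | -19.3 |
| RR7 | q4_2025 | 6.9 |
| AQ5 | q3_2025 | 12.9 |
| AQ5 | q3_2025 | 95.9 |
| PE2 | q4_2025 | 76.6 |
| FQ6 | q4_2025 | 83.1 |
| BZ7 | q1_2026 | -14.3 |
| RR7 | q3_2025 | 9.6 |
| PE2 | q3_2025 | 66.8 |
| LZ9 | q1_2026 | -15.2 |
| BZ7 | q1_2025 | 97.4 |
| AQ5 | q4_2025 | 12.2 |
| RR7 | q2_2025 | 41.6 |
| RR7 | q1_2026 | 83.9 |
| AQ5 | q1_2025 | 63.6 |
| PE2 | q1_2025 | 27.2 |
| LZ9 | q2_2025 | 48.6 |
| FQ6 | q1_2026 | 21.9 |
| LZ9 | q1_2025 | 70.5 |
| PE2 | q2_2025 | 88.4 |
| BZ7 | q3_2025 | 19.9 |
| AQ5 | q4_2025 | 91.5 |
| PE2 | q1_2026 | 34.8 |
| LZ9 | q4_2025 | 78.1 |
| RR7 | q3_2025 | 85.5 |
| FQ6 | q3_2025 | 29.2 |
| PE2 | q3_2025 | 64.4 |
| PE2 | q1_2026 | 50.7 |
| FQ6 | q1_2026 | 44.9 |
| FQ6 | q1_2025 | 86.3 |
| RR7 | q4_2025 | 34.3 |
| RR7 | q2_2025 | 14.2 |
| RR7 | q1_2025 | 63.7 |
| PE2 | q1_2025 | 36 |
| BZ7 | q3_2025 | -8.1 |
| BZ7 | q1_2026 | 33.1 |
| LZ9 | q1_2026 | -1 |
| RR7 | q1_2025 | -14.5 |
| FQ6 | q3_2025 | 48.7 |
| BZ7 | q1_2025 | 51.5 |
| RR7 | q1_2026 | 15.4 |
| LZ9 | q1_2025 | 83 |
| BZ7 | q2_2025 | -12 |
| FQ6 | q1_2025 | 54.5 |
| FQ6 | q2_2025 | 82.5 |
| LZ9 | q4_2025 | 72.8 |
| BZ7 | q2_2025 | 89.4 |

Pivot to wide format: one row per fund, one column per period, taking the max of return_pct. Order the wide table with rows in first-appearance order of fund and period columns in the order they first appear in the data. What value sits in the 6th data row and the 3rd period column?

85.5

With rows in first-appearance order of fund, row 6 is fund=RR7. period columns in first-appearance order: q2_2025, q4_2025, q3_2025, q1_2025, q1_2026; column 3 is q3_2025.
Long rows with fund=RR7, period=q3_2025: max(9.6, 85.5) = 85.5.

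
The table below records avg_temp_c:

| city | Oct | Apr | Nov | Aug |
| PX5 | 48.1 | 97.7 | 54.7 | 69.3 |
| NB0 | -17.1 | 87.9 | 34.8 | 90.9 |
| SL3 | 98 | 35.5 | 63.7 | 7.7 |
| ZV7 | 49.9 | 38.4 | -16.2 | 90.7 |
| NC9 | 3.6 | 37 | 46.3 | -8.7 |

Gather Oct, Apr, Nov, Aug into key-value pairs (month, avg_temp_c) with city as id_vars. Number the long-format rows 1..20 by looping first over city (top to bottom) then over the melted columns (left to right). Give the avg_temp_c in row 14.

20 rows total (5 × 4). Row 14: index ⌊(14-1)/4⌋ = 3 into city → ZV7; (14-1) mod 4 = 1 into the melted columns → Apr.
So row 14 is (ZV7, Apr, 38.4); avg_temp_c = 38.4.

38.4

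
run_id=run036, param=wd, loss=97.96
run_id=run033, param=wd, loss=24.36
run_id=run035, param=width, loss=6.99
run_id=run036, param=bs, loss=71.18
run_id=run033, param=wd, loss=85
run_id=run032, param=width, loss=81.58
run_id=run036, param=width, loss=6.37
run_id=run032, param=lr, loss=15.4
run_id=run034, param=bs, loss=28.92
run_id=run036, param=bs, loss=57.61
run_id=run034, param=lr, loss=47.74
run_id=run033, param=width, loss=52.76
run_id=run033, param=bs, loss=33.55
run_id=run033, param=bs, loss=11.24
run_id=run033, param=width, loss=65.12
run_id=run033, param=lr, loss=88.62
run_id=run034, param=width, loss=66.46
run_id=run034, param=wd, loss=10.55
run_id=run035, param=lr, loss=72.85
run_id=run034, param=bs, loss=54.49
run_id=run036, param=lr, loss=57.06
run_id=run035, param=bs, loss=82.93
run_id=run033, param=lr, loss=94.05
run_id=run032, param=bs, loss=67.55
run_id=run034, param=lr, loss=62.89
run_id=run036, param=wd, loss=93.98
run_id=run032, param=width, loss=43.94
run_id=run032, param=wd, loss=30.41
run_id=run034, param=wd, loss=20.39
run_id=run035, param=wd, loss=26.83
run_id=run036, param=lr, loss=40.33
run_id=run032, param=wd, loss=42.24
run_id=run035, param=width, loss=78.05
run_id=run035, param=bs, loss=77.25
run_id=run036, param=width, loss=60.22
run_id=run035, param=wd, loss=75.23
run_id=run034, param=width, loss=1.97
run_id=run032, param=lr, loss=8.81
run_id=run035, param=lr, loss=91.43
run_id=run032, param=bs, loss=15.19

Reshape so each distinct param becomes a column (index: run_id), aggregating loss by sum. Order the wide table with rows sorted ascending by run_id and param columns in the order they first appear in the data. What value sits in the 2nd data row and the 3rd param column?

With rows sorted ascending by run_id, row 2 is run_id=run033. param columns in first-appearance order: wd, width, bs, lr; column 3 is bs.
Long rows with run_id=run033, param=bs: 33.55 + 11.24 = 44.79.

44.79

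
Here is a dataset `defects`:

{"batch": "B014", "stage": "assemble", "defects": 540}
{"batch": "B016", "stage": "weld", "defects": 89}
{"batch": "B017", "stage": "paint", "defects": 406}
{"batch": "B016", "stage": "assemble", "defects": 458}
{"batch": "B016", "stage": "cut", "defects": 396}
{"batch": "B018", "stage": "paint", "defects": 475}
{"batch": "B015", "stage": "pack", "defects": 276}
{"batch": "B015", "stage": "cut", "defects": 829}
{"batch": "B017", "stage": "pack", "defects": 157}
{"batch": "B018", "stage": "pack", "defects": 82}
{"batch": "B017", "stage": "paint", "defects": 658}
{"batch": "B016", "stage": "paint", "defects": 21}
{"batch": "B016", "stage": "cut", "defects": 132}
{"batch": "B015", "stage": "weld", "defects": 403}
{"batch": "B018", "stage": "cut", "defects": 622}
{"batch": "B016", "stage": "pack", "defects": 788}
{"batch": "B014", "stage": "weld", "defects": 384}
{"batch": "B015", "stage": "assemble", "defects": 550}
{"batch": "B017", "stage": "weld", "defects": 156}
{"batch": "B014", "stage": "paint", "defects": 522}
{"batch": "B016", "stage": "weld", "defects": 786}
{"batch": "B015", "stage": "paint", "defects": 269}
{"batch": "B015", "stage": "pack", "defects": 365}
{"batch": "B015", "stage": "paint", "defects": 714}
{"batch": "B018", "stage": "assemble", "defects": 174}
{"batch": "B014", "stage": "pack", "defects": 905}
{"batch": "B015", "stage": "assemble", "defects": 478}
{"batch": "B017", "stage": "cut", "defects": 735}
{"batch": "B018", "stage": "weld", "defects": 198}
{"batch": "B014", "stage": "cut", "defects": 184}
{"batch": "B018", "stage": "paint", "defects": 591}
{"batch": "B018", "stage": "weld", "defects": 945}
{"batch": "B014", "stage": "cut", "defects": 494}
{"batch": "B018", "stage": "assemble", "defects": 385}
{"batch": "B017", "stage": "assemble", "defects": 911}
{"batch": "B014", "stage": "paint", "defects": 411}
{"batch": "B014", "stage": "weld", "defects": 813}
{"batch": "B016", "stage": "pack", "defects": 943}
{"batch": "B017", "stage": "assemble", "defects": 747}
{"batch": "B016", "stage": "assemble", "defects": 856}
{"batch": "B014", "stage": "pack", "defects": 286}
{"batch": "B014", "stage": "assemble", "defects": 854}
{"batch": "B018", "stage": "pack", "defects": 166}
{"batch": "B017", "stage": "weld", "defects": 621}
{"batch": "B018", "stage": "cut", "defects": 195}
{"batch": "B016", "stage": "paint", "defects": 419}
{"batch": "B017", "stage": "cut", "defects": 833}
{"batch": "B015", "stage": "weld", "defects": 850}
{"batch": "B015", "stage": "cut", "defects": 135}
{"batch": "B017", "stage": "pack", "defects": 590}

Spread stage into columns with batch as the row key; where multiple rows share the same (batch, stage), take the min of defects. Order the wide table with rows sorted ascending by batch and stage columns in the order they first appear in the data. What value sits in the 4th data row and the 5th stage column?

With rows sorted ascending by batch, row 4 is batch=B017. stage columns in first-appearance order: assemble, weld, paint, cut, pack; column 5 is pack.
Long rows with batch=B017, stage=pack: min(157, 590) = 157.

157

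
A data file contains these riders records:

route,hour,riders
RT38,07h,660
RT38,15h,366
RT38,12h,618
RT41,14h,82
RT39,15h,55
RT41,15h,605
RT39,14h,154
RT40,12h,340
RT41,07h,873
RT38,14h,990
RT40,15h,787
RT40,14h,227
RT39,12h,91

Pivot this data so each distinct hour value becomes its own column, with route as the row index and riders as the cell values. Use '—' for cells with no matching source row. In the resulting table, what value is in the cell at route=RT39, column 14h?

The long row with route=RT39, hour=14h has riders=154.

154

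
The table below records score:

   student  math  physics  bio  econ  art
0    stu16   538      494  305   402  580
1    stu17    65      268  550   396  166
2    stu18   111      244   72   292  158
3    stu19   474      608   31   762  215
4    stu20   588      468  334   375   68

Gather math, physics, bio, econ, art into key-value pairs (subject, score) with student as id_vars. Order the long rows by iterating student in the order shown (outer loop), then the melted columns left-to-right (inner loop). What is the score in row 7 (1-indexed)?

268

25 rows total (5 × 5). Row 7: index ⌊(7-1)/5⌋ = 1 into student → stu17; (7-1) mod 5 = 1 into the melted columns → physics.
So row 7 is (stu17, physics, 268); score = 268.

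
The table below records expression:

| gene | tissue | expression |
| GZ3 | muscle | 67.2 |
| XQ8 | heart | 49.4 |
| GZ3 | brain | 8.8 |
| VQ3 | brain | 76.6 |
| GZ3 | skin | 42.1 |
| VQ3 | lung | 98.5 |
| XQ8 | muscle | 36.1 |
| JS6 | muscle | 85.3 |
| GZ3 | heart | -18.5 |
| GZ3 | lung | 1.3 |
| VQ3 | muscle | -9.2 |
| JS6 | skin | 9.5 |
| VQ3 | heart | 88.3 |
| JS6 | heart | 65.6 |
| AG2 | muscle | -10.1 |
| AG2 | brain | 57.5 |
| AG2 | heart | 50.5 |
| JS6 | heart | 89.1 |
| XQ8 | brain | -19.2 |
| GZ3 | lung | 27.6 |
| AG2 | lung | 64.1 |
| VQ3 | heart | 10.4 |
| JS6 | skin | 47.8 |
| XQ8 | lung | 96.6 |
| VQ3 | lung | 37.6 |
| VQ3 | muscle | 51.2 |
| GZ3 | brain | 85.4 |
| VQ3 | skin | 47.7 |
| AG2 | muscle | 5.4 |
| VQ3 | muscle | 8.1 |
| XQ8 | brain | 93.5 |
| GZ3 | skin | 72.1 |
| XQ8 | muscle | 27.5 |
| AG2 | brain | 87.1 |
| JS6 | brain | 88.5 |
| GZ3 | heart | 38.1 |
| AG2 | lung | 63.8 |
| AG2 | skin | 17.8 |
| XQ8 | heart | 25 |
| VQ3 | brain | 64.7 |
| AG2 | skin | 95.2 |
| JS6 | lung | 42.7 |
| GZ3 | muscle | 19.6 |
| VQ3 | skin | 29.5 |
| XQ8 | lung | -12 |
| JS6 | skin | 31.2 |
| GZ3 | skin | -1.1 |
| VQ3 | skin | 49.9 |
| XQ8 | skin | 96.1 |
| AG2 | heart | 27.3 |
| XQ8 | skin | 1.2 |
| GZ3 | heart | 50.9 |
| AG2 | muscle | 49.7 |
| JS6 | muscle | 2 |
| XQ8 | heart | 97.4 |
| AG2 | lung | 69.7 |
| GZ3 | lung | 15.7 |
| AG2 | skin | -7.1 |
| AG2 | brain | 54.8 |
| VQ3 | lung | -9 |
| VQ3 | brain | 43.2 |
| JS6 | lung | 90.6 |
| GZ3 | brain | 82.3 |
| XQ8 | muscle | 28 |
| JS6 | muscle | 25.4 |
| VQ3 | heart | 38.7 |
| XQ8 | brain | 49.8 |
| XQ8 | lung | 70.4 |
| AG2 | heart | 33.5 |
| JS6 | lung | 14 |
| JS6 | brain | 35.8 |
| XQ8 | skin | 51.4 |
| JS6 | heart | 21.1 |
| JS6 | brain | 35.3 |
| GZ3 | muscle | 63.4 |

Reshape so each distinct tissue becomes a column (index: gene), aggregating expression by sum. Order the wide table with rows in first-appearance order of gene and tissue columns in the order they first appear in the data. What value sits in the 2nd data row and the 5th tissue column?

With rows in first-appearance order of gene, row 2 is gene=XQ8. tissue columns in first-appearance order: muscle, heart, brain, skin, lung; column 5 is lung.
Long rows with gene=XQ8, tissue=lung: 96.6 + -12 + 70.4 = 155.

155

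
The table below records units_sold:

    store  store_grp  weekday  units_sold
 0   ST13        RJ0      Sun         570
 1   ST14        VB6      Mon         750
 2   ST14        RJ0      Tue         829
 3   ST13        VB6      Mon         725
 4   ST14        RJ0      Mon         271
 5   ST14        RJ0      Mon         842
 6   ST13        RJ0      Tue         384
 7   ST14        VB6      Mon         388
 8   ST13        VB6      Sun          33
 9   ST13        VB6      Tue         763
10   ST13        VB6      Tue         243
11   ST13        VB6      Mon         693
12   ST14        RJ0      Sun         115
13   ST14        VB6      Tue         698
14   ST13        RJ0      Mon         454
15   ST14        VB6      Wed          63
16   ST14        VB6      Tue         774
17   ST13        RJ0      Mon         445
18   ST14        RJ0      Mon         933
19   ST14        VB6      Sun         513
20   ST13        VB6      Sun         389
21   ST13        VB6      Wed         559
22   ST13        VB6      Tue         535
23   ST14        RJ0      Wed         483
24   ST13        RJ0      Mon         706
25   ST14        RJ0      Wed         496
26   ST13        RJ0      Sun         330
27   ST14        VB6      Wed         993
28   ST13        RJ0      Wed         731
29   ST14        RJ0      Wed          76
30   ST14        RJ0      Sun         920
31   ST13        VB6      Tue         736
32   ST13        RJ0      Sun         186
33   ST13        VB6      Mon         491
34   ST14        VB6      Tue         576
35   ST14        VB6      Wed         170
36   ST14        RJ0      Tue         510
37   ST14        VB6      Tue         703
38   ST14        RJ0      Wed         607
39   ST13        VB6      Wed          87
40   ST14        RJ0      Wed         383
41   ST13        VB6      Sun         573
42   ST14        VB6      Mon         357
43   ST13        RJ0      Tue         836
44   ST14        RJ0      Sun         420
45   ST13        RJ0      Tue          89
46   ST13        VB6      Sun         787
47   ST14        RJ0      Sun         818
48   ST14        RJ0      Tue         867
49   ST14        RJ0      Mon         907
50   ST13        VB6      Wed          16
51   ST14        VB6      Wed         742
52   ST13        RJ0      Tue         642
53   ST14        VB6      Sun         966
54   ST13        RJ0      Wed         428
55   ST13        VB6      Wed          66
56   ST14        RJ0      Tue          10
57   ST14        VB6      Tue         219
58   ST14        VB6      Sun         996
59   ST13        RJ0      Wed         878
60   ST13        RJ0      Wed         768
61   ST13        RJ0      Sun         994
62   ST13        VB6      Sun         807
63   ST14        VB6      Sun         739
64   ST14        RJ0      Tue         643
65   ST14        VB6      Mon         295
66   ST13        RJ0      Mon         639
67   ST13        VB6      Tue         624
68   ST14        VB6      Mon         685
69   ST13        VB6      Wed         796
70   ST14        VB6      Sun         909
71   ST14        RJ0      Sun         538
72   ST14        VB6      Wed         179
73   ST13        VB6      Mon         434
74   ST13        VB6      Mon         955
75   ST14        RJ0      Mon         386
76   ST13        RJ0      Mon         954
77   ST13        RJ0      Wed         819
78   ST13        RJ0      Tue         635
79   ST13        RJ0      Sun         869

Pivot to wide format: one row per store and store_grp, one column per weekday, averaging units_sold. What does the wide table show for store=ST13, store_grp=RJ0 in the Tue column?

Rows with store=ST13, store_grp=RJ0 and weekday=Tue: units_sold values are 384, 836, 89, 642, 635.
(384 + 836 + 89 + 642 + 635) / 5 = 517.20.

517.20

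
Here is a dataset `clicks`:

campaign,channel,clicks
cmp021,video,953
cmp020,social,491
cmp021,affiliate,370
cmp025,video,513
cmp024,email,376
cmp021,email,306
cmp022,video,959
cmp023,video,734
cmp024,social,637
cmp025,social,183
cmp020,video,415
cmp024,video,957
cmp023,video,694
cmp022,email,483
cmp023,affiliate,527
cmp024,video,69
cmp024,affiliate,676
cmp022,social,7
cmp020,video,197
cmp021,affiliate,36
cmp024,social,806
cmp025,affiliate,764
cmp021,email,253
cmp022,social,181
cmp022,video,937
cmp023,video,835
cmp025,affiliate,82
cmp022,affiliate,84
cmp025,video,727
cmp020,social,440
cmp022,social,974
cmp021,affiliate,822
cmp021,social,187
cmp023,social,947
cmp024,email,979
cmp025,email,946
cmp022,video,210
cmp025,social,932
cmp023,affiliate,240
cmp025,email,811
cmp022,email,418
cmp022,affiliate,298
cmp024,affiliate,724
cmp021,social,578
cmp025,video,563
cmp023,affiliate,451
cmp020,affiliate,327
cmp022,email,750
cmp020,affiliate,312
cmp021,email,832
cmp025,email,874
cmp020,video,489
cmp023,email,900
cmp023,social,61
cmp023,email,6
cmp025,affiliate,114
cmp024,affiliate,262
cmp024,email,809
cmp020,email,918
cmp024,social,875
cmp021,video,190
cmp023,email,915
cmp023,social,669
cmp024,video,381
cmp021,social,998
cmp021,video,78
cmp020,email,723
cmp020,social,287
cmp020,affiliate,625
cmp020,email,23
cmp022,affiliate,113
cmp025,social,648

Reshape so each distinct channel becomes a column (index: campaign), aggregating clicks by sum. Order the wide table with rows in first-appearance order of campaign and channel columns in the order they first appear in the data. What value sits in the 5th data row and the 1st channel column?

With rows in first-appearance order of campaign, row 5 is campaign=cmp022. channel columns in first-appearance order: video, social, affiliate, email; column 1 is video.
Long rows with campaign=cmp022, channel=video: 959 + 937 + 210 = 2106.

2106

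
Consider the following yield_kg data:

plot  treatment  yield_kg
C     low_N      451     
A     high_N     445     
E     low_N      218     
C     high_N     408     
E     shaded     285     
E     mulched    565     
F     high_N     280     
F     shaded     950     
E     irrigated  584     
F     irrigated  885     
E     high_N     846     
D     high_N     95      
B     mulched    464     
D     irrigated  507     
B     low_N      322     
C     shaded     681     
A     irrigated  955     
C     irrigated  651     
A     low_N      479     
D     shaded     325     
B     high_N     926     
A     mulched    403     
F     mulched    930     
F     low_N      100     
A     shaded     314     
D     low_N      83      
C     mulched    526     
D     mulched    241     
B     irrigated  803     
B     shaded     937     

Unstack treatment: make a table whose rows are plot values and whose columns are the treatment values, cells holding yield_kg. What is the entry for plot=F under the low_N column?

Wide layout: rows indexed by plot, columns are the 5 distinct treatment values (low_N, high_N, shaded, mulched, irrigated).
Cell (plot=F, treatment=low_N) draws from the long row where plot=F and treatment=low_N, which has yield_kg=100.

100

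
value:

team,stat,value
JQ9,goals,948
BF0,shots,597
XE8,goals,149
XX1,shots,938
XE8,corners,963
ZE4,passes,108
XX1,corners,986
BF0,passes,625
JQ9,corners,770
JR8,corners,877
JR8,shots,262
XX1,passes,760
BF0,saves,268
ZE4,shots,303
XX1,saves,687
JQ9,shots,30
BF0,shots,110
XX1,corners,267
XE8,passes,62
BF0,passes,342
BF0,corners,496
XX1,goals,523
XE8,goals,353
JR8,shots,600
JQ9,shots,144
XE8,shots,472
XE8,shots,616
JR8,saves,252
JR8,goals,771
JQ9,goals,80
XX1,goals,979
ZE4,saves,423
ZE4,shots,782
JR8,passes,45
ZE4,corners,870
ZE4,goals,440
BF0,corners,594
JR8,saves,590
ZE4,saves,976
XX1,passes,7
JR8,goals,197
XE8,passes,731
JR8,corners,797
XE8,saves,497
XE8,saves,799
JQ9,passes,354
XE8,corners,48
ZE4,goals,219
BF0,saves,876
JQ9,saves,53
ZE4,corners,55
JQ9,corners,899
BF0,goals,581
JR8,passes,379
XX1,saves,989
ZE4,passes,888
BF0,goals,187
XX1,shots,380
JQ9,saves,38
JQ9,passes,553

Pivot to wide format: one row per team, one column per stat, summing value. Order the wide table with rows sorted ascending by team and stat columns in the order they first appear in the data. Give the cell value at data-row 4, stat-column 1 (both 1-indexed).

502

With rows sorted ascending by team, row 4 is team=XE8. stat columns in first-appearance order: goals, shots, corners, passes, saves; column 1 is goals.
Long rows with team=XE8, stat=goals: 149 + 353 = 502.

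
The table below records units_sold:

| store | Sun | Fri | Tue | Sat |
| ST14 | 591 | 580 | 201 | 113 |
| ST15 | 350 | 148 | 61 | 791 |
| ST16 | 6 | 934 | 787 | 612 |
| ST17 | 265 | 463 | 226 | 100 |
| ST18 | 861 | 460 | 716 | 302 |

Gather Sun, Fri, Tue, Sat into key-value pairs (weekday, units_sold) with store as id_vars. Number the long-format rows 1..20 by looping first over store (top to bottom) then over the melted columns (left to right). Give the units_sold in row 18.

460

20 rows total (5 × 4). Row 18: index ⌊(18-1)/4⌋ = 4 into store → ST18; (18-1) mod 4 = 1 into the melted columns → Fri.
So row 18 is (ST18, Fri, 460); units_sold = 460.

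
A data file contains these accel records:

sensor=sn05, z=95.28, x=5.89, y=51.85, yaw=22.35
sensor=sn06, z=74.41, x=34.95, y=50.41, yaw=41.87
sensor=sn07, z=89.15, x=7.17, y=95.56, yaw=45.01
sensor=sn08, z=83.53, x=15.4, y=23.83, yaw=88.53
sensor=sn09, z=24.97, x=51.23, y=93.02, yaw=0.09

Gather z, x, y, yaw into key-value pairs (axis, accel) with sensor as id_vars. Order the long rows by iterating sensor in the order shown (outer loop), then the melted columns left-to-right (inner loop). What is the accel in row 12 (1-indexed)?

20 rows total (5 × 4). Row 12: index ⌊(12-1)/4⌋ = 2 into sensor → sn07; (12-1) mod 4 = 3 into the melted columns → yaw.
So row 12 is (sn07, yaw, 45.01); accel = 45.01.

45.01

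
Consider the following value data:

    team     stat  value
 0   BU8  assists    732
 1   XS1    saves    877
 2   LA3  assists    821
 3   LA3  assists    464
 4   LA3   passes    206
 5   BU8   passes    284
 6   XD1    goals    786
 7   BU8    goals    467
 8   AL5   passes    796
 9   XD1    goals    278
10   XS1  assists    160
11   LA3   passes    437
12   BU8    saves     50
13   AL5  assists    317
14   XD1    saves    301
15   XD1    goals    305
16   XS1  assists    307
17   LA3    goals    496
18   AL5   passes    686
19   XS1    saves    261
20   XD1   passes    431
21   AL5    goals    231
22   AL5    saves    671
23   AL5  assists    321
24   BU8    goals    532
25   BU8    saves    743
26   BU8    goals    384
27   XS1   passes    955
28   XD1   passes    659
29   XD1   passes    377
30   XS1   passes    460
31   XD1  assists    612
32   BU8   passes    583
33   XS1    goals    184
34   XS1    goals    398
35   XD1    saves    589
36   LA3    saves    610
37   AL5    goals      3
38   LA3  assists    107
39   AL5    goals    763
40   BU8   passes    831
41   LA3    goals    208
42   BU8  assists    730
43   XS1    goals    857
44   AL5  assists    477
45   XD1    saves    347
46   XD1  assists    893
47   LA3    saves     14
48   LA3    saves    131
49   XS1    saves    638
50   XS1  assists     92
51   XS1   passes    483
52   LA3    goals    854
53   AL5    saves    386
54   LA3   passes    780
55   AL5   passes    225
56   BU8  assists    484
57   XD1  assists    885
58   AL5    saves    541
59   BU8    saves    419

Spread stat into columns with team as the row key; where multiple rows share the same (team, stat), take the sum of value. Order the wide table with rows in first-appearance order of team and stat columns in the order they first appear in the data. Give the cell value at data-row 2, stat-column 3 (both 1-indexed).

1898

With rows in first-appearance order of team, row 2 is team=XS1. stat columns in first-appearance order: assists, saves, passes, goals; column 3 is passes.
Long rows with team=XS1, stat=passes: 955 + 460 + 483 = 1898.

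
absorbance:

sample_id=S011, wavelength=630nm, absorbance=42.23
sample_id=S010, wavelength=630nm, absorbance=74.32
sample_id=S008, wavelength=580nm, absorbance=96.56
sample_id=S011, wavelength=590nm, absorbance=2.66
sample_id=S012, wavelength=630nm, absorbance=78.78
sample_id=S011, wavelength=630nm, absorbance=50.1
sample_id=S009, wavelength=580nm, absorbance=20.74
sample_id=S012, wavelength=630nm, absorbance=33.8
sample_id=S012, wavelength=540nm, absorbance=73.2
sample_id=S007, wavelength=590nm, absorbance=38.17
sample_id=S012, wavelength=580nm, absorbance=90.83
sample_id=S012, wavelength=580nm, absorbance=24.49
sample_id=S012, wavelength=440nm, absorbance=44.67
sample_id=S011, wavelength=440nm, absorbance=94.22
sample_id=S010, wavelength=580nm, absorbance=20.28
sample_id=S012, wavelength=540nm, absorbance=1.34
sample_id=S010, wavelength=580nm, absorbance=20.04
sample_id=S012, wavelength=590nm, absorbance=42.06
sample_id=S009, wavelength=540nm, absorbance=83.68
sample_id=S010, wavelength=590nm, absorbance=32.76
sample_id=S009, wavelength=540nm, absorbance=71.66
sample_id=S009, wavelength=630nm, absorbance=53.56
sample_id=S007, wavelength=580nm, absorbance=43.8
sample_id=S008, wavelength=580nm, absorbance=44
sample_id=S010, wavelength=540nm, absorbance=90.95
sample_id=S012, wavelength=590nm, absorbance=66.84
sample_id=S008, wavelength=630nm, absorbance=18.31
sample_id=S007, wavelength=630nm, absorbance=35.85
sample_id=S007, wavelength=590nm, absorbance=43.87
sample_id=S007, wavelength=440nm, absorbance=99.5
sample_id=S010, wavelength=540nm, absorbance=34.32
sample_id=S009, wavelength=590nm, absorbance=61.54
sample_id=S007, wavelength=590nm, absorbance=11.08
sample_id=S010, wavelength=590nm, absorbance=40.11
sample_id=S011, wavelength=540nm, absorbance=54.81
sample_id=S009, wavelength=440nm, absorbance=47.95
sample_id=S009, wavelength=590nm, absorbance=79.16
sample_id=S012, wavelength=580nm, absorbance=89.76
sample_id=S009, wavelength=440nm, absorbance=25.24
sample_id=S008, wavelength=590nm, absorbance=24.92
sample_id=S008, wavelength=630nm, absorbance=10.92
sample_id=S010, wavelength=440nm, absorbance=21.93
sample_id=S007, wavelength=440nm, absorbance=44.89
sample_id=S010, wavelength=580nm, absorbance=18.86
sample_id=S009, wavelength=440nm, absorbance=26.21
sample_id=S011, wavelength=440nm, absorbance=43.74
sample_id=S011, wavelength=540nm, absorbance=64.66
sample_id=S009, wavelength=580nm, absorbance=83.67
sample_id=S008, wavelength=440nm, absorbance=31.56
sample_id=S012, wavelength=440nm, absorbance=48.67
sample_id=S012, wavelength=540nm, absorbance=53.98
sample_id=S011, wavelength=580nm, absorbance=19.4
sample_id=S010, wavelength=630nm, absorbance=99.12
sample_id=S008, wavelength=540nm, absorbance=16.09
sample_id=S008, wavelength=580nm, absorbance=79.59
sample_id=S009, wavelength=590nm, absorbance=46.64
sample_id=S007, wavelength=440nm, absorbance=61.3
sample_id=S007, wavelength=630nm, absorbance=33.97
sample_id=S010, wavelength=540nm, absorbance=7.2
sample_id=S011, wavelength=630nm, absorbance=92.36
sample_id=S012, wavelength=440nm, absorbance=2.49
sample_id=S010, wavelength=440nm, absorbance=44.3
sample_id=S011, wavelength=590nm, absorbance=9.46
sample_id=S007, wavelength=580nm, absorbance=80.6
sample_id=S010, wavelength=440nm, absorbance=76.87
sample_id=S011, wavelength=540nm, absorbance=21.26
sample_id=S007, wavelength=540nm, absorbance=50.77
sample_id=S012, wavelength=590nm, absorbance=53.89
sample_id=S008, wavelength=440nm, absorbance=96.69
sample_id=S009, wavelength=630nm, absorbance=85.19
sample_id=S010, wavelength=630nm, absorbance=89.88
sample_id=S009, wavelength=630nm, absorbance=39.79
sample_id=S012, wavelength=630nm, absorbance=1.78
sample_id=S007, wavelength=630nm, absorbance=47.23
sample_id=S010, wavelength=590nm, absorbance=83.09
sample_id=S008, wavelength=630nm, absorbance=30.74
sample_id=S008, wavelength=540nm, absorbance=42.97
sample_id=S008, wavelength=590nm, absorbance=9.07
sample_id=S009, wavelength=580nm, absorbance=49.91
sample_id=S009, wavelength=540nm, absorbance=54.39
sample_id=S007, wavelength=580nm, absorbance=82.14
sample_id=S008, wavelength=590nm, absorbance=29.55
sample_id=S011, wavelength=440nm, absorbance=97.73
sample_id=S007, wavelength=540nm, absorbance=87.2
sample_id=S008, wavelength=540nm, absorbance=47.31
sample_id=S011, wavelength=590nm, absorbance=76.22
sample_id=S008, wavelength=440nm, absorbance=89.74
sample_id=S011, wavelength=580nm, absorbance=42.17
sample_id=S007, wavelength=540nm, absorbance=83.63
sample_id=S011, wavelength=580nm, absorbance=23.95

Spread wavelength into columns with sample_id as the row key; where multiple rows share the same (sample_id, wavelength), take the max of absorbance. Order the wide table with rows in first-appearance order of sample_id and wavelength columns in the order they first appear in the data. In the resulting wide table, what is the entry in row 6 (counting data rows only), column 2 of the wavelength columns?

With rows in first-appearance order of sample_id, row 6 is sample_id=S007. wavelength columns in first-appearance order: 630nm, 580nm, 590nm, 540nm, 440nm; column 2 is 580nm.
Long rows with sample_id=S007, wavelength=580nm: max(43.8, 80.6, 82.14) = 82.14.

82.14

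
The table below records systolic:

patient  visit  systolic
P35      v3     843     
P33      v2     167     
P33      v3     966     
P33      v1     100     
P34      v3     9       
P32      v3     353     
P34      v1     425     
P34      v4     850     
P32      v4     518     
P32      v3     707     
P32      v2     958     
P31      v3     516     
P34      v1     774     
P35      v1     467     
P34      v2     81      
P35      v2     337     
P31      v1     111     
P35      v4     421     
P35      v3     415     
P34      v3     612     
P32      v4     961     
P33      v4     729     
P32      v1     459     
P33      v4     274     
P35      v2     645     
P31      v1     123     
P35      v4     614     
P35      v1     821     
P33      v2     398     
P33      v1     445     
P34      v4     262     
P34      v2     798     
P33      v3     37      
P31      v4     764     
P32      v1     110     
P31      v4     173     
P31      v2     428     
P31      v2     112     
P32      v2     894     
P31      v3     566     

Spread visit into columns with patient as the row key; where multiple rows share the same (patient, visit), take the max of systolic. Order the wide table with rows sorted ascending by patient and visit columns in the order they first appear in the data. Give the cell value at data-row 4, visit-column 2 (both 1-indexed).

798

With rows sorted ascending by patient, row 4 is patient=P34. visit columns in first-appearance order: v3, v2, v1, v4; column 2 is v2.
Long rows with patient=P34, visit=v2: max(81, 798) = 798.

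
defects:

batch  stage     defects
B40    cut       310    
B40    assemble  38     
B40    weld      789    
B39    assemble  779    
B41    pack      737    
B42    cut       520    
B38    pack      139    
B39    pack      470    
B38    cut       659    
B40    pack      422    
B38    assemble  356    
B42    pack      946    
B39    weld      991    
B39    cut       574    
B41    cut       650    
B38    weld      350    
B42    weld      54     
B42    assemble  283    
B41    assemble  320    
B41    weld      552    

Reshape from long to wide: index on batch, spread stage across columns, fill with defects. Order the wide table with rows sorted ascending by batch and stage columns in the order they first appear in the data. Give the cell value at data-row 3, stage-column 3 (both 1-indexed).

789

With rows sorted ascending by batch, row 3 is batch=B40. stage columns in first-appearance order: cut, assemble, weld, pack; column 3 is weld.
Long rows with batch=B40, stage=weld: defects = 789.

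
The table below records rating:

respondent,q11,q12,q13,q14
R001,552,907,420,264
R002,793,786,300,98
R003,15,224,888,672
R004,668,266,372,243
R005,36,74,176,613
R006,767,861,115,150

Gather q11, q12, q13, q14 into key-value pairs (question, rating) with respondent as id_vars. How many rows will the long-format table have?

6 respondent values × 4 melted columns = 24 rows.

24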